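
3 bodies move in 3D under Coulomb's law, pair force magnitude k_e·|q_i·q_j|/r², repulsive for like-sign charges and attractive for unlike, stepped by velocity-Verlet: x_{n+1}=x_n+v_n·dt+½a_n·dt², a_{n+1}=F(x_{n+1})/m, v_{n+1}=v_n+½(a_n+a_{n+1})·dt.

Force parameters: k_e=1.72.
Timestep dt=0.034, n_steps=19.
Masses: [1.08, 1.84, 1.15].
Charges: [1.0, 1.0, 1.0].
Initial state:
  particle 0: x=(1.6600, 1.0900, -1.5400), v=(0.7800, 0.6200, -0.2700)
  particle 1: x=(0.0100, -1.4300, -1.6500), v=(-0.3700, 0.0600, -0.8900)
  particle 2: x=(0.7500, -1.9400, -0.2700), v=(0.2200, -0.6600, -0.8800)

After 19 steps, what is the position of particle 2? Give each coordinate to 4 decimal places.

step 0: x0=(1.6600, 1.0900, -1.5400) x1=(0.0100, -1.4300, -1.6500) x2=(0.7500, -1.9400, -0.2700)
step 1: x0=(1.6866, 1.1112, -1.5492) x1=(-0.0027, -1.4279, -1.6804) x2=(0.7576, -1.9626, -0.2996)
step 2: x0=(1.7133, 1.1328, -1.5585) x1=(-0.0156, -1.4259, -1.7112) x2=(0.7655, -1.9855, -0.3287)
step 3: x0=(1.7402, 1.1546, -1.5678) x1=(-0.0288, -1.4238, -1.7423) x2=(0.7735, -2.0088, -0.3572)
step 4: x0=(1.7673, 1.1767, -1.5771) x1=(-0.0423, -1.4216, -1.7736) x2=(0.7819, -2.0324, -0.3852)
step 5: x0=(1.7945, 1.1991, -1.5865) x1=(-0.0559, -1.4194, -1.8053) x2=(0.7905, -2.0563, -0.4126)
step 6: x0=(1.8218, 1.2218, -1.5959) x1=(-0.0698, -1.4172, -1.8373) x2=(0.7993, -2.0806, -0.4396)
step 7: x0=(1.8493, 1.2447, -1.6053) x1=(-0.0839, -1.4149, -1.8696) x2=(0.8083, -2.1051, -0.4661)
step 8: x0=(1.8769, 1.2679, -1.6148) x1=(-0.0982, -1.4126, -1.9021) x2=(0.8176, -2.1300, -0.4921)
step 9: x0=(1.9046, 1.2914, -1.6243) x1=(-0.1128, -1.4102, -1.9348) x2=(0.8271, -2.1552, -0.5177)
step 10: x0=(1.9325, 1.3151, -1.6338) x1=(-0.1276, -1.4078, -1.9679) x2=(0.8368, -2.1808, -0.5429)
step 11: x0=(1.9605, 1.3390, -1.6433) x1=(-0.1426, -1.4053, -2.0011) x2=(0.8467, -2.2066, -0.5677)
step 12: x0=(1.9886, 1.3632, -1.6529) x1=(-0.1577, -1.4028, -2.0346) x2=(0.8569, -2.2327, -0.5921)
step 13: x0=(2.0169, 1.3876, -1.6625) x1=(-0.1731, -1.4002, -2.0683) x2=(0.8672, -2.2591, -0.6161)
step 14: x0=(2.0453, 1.4122, -1.6721) x1=(-0.1887, -1.3975, -2.1022) x2=(0.8777, -2.2859, -0.6398)
step 15: x0=(2.0738, 1.4371, -1.6817) x1=(-0.2045, -1.3948, -2.1364) x2=(0.8885, -2.3129, -0.6631)
step 16: x0=(2.1024, 1.4621, -1.6913) x1=(-0.2205, -1.3921, -2.1707) x2=(0.8994, -2.3402, -0.6862)
step 17: x0=(2.1311, 1.4873, -1.7009) x1=(-0.2366, -1.3893, -2.2052) x2=(0.9105, -2.3677, -0.7089)
step 18: x0=(2.1600, 1.5128, -1.7105) x1=(-0.2529, -1.3865, -2.2399) x2=(0.9218, -2.3955, -0.7313)
step 19: x0=(2.1889, 1.5384, -1.7202) x1=(-0.2694, -1.3836, -2.2747) x2=(0.9333, -2.4236, -0.7534)

(0.9333, -2.4236, -0.7534)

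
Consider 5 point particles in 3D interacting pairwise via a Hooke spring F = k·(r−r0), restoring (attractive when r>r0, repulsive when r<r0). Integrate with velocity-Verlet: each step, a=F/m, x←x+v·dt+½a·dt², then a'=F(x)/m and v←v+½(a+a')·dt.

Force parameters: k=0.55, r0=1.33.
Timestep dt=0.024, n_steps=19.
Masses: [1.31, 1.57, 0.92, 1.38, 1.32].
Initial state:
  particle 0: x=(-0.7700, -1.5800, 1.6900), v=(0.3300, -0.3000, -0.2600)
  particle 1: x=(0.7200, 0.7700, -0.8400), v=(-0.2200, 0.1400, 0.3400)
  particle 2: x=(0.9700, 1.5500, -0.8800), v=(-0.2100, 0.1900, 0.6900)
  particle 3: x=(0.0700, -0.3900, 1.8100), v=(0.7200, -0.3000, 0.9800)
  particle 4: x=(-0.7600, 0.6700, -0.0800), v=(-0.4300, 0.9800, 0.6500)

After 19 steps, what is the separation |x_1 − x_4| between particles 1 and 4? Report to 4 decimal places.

1.7088

step 0: x0=(-0.7700, -1.5800, 1.6900) x1=(0.7200, 0.7700, -0.8400) x2=(0.9700, 1.5500, -0.8800) x3=(0.0700, -0.3900, 1.8100) x4=(-0.7600, 0.6700, -0.0800)
step 1: x0=(-0.7618, -1.5866, 1.6832) x1=(0.7145, 0.7731, -0.8315) x2=(0.9646, 1.5540, -0.8628) x3=(0.0873, -0.3970, 1.8331) x4=(-0.7702, 0.6934, -0.0642)
step 2: x0=(-0.7531, -1.5920, 1.6754) x1=(0.7087, 0.7756, -0.8224) x2=(0.9584, 1.5569, -0.8443) x3=(0.1048, -0.4034, 1.8552) x4=(-0.7800, 0.7164, -0.0482)
step 3: x0=(-0.7438, -1.5961, 1.6666) x1=(0.7026, 0.7777, -0.8125) x2=(0.9514, 1.5587, -0.8246) x3=(0.1223, -0.4093, 1.8765) x4=(-0.7895, 0.7391, -0.0318)
step 4: x0=(-0.7340, -1.5990, 1.6567) x1=(0.6960, 0.7791, -0.8021) x2=(0.9437, 1.5594, -0.8036) x3=(0.1399, -0.4147, 1.8968) x4=(-0.7987, 0.7614, -0.0151)
step 5: x0=(-0.7237, -1.6007, 1.6458) x1=(0.6892, 0.7801, -0.7910) x2=(0.9353, 1.5590, -0.7813) x3=(0.1576, -0.4196, 1.9162) x4=(-0.8076, 0.7834, 0.0019)
step 6: x0=(-0.7129, -1.6011, 1.6340) x1=(0.6820, 0.7804, -0.7792) x2=(0.9262, 1.5575, -0.7578) x3=(0.1753, -0.4240, 1.9346) x4=(-0.8161, 0.8050, 0.0193)
step 7: x0=(-0.7016, -1.6003, 1.6211) x1=(0.6745, 0.7803, -0.7668) x2=(0.9163, 1.5549, -0.7331) x3=(0.1930, -0.4278, 1.9521) x4=(-0.8243, 0.8262, 0.0369)
step 8: x0=(-0.6898, -1.5983, 1.6073) x1=(0.6666, 0.7796, -0.7537) x2=(0.9058, 1.5512, -0.7071) x3=(0.2108, -0.4311, 1.9687) x4=(-0.8321, 0.8470, 0.0549)
step 9: x0=(-0.6775, -1.5950, 1.5926) x1=(0.6584, 0.7784, -0.7400) x2=(0.8946, 1.5464, -0.6799) x3=(0.2286, -0.4339, 1.9843) x4=(-0.8396, 0.8674, 0.0732)
step 10: x0=(-0.6647, -1.5904, 1.5770) x1=(0.6499, 0.7766, -0.7256) x2=(0.8827, 1.5406, -0.6516) x3=(0.2464, -0.4361, 1.9990) x4=(-0.8467, 0.8874, 0.0918)
step 11: x0=(-0.6515, -1.5847, 1.5604) x1=(0.6411, 0.7743, -0.7107) x2=(0.8702, 1.5337, -0.6220) x3=(0.2642, -0.4378, 2.0128) x4=(-0.8534, 0.9070, 0.1107)
step 12: x0=(-0.6378, -1.5777, 1.5430) x1=(0.6320, 0.7715, -0.6951) x2=(0.8571, 1.5259, -0.5913) x3=(0.2820, -0.4389, 2.0256) x4=(-0.8597, 0.9261, 0.1299)
step 13: x0=(-0.6237, -1.5695, 1.5247) x1=(0.6226, 0.7682, -0.6789) x2=(0.8434, 1.5170, -0.5595) x3=(0.2998, -0.4395, 2.0375) x4=(-0.8657, 0.9448, 0.1494)
step 14: x0=(-0.6092, -1.5601, 1.5056) x1=(0.6130, 0.7643, -0.6621) x2=(0.8290, 1.5071, -0.5266) x3=(0.3175, -0.4395, 2.0484) x4=(-0.8713, 0.9630, 0.1692)
step 15: x0=(-0.5943, -1.5494, 1.4858) x1=(0.6030, 0.7599, -0.6448) x2=(0.8142, 1.4962, -0.4925) x3=(0.3351, -0.4390, 2.0584) x4=(-0.8765, 0.9808, 0.1894)
step 16: x0=(-0.5790, -1.5376, 1.4651) x1=(0.5927, 0.7550, -0.6268) x2=(0.7988, 1.4843, -0.4574) x3=(0.3527, -0.4380, 2.0675) x4=(-0.8814, 0.9981, 0.2098)
step 17: x0=(-0.5633, -1.5246, 1.4437) x1=(0.5822, 0.7496, -0.6083) x2=(0.7828, 1.4716, -0.4212) x3=(0.3702, -0.4364, 2.0757) x4=(-0.8858, 1.0149, 0.2305)
step 18: x0=(-0.5472, -1.5105, 1.4216) x1=(0.5715, 0.7437, -0.5892) x2=(0.7664, 1.4579, -0.3840) x3=(0.3876, -0.4343, 2.0830) x4=(-0.8899, 1.0312, 0.2515)
step 19: x0=(-0.5308, -1.4952, 1.3987) x1=(0.5605, 0.7373, -0.5696) x2=(0.7495, 1.4433, -0.3459) x3=(0.4048, -0.4317, 2.0894) x4=(-0.8936, 1.0471, 0.2728)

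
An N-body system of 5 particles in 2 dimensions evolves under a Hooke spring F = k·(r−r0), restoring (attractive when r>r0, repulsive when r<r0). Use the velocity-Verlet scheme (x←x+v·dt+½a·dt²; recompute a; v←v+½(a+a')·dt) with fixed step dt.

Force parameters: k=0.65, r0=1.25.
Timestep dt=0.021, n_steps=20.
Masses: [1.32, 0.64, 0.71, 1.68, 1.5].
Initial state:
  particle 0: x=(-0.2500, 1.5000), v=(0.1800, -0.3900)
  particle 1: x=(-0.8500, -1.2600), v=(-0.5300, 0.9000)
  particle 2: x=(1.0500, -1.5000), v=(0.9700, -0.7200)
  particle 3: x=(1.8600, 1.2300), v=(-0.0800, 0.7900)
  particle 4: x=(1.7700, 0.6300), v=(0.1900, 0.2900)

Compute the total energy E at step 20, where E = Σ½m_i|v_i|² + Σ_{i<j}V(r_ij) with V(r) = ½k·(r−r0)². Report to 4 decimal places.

8.9080

step 0: x0=(-0.2500, 1.5000) x1=(-0.8500, -1.2600) x2=(1.0500, -1.5000) x3=(1.8600, 1.2300) x4=(1.7700, 0.6300)
step 1: x0=(-0.2460, 1.4914) x1=(-0.8601, -1.2401) x2=(1.0702, -1.5142) x3=(1.8581, 1.2464) x4=(1.7737, 0.6359)
step 2: x0=(-0.2415, 1.4819) x1=(-0.8683, -1.2184) x2=(1.0902, -1.5266) x3=(1.8556, 1.2623) x4=(1.7769, 0.6413)
step 3: x0=(-0.2365, 1.4717) x1=(-0.8744, -1.1948) x2=(1.1098, -1.5372) x3=(1.8526, 1.2779) x4=(1.7795, 0.6462)
step 4: x0=(-0.2311, 1.4606) x1=(-0.8786, -1.1694) x2=(1.1290, -1.5460) x3=(1.8492, 1.2930) x4=(1.7816, 0.6507)
step 5: x0=(-0.2251, 1.4487) x1=(-0.8806, -1.1422) x2=(1.1479, -1.5528) x3=(1.8452, 1.3076) x4=(1.7831, 0.6548)
step 6: x0=(-0.2187, 1.4360) x1=(-0.8807, -1.1132) x2=(1.1664, -1.5578) x3=(1.8407, 1.3218) x4=(1.7841, 0.6584)
step 7: x0=(-0.2119, 1.4226) x1=(-0.8786, -1.0825) x2=(1.1845, -1.5609) x3=(1.8357, 1.3356) x4=(1.7845, 0.6615)
step 8: x0=(-0.2045, 1.4084) x1=(-0.8746, -1.0501) x2=(1.2022, -1.5620) x3=(1.8302, 1.3489) x4=(1.7844, 0.6642)
step 9: x0=(-0.1967, 1.3934) x1=(-0.8684, -1.0161) x2=(1.2194, -1.5613) x3=(1.8242, 1.3618) x4=(1.7838, 0.6665)
step 10: x0=(-0.1885, 1.3777) x1=(-0.8602, -0.9805) x2=(1.2361, -1.5586) x3=(1.8178, 1.3741) x4=(1.7827, 0.6683)
step 11: x0=(-0.1798, 1.3613) x1=(-0.8500, -0.9434) x2=(1.2524, -1.5539) x3=(1.8108, 1.3861) x4=(1.7811, 0.6697)
step 12: x0=(-0.1706, 1.3443) x1=(-0.8378, -0.9048) x2=(1.2682, -1.5474) x3=(1.8034, 1.3976) x4=(1.7790, 0.6707)
step 13: x0=(-0.1610, 1.3265) x1=(-0.8236, -0.8647) x2=(1.2834, -1.5389) x3=(1.7955, 1.4086) x4=(1.7764, 0.6712)
step 14: x0=(-0.1509, 1.3082) x1=(-0.8073, -0.8233) x2=(1.2982, -1.5285) x3=(1.7872, 1.4191) x4=(1.7733, 0.6714)
step 15: x0=(-0.1404, 1.2891) x1=(-0.7892, -0.7806) x2=(1.3124, -1.5162) x3=(1.7784, 1.4292) x4=(1.7697, 0.6711)
step 16: x0=(-0.1295, 1.2695) x1=(-0.7691, -0.7366) x2=(1.3261, -1.5020) x3=(1.7692, 1.4389) x4=(1.7657, 0.6705)
step 17: x0=(-0.1181, 1.2494) x1=(-0.7471, -0.6915) x2=(1.3393, -1.4860) x3=(1.7595, 1.4481) x4=(1.7612, 0.6694)
step 18: x0=(-0.1063, 1.2286) x1=(-0.7233, -0.6452) x2=(1.3519, -1.4680) x3=(1.7495, 1.4568) x4=(1.7563, 0.6680)
step 19: x0=(-0.0942, 1.2074) x1=(-0.6977, -0.5979) x2=(1.3639, -1.4483) x3=(1.7390, 1.4651) x4=(1.7510, 0.6662)
step 20: x0=(-0.0815, 1.1856) x1=(-0.6703, -0.5496) x2=(1.3754, -1.4267) x3=(1.7281, 1.4730) x4=(1.7453, 0.6641)
step 0 velocities: v0=(0.1800, -0.3900) v1=(-0.5300, 0.9000) v2=(0.9700, -0.7200) v3=(-0.0800, 0.7900) v4=(0.1900, 0.2900)
step 0: KE=1.6087, PE=7.3003, E=8.9090
step 20 velocities: v0=(0.6100, -1.0468) v1=(1.3450, 2.3215) v2=(0.5337, 1.0703) v3=(-0.5261, 0.3643) v4=(-0.2822, -0.1093)
step 20: KE=4.1928, PE=4.7152, E=8.9080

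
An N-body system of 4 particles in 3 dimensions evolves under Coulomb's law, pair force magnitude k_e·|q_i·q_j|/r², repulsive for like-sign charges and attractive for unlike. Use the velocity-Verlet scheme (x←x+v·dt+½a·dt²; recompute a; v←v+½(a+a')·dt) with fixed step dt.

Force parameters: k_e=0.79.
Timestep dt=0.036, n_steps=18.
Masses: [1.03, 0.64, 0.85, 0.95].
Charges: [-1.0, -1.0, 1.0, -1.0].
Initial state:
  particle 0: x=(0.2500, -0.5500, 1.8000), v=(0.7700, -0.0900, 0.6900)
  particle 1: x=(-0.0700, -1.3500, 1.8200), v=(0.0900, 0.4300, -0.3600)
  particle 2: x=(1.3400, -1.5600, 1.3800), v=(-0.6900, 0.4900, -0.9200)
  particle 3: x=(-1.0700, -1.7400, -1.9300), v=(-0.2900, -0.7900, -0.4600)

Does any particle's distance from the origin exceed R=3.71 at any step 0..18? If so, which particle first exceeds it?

step 0: x0=(0.2500, -0.5500, 1.8000) x1=(-0.0700, -1.3500, 1.8200) x2=(1.3400, -1.5600, 1.3800) x3=(-1.0700, -1.7400, -1.9300)
step 1: x0=(0.2781, -0.5527, 1.8248) x1=(-0.0668, -1.3356, 1.8070) x2=(1.3147, -1.5422, 1.3470) x3=(-1.0804, -1.7685, -1.9466)
step 2: x0=(0.3071, -0.5545, 1.8495) x1=(-0.0638, -1.3232, 1.7938) x2=(1.2885, -1.5239, 1.3143) x3=(-1.0909, -1.7969, -1.9633)
step 3: x0=(0.3370, -0.5554, 1.8742) x1=(-0.0609, -1.3129, 1.7804) x2=(1.2613, -1.5052, 1.2819) x3=(-1.1013, -1.8254, -1.9800)
step 4: x0=(0.3678, -0.5553, 1.8989) x1=(-0.0584, -1.3046, 1.7665) x2=(1.2332, -1.4861, 1.2499) x3=(-1.1118, -1.8539, -1.9968)
step 5: x0=(0.3996, -0.5544, 1.9237) x1=(-0.0560, -1.2982, 1.7521) x2=(1.2041, -1.4665, 1.2183) x3=(-1.1222, -1.8825, -2.0137)
step 6: x0=(0.4324, -0.5528, 1.9485) x1=(-0.0539, -1.2936, 1.7371) x2=(1.1740, -1.4464, 1.1872) x3=(-1.1326, -1.9110, -2.0306)
step 7: x0=(0.4660, -0.5505, 1.9733) x1=(-0.0521, -1.2907, 1.7214) x2=(1.1430, -1.4258, 1.1567) x3=(-1.1431, -1.9396, -2.0476)
step 8: x0=(0.5006, -0.5477, 1.9981) x1=(-0.0503, -1.2892, 1.7049) x2=(1.1110, -1.4048, 1.1268) x3=(-1.1535, -1.9682, -2.0646)
step 9: x0=(0.5360, -0.5444, 2.0230) x1=(-0.0487, -1.2891, 1.6875) x2=(1.0780, -1.3834, 1.0975) x3=(-1.1639, -1.9968, -2.0817)
step 10: x0=(0.5723, -0.5406, 2.0478) x1=(-0.0471, -1.2903, 1.6693) x2=(1.0441, -1.3615, 1.0690) x3=(-1.1744, -2.0254, -2.0988)
step 11: x0=(0.6092, -0.5365, 2.0727) x1=(-0.0455, -1.2925, 1.6502) x2=(1.0092, -1.3392, 1.0412) x3=(-1.1848, -2.0541, -2.1160)
step 12: x0=(0.6469, -0.5321, 2.0975) x1=(-0.0437, -1.2957, 1.6300) x2=(0.9734, -1.3165, 1.0143) x3=(-1.1952, -2.0827, -2.1333)
step 13: x0=(0.6852, -0.5275, 2.1223) x1=(-0.0417, -1.2998, 1.6089) x2=(0.9367, -1.2934, 0.9882) x3=(-1.2056, -2.1114, -2.1505)
step 14: x0=(0.7240, -0.5227, 2.1470) x1=(-0.0393, -1.3046, 1.5867) x2=(0.8991, -1.2700, 0.9631) x3=(-1.2160, -2.1401, -2.1679)
step 15: x0=(0.7633, -0.5177, 2.1716) x1=(-0.0366, -1.3100, 1.5634) x2=(0.8605, -1.2463, 0.9389) x3=(-1.2264, -2.1688, -2.1852)
step 16: x0=(0.8030, -0.5126, 2.1961) x1=(-0.0333, -1.3159, 1.5390) x2=(0.8210, -1.2224, 0.9157) x3=(-1.2369, -2.1975, -2.2026)
step 17: x0=(0.8431, -0.5073, 2.2205) x1=(-0.0294, -1.3222, 1.5134) x2=(0.7807, -1.1984, 0.8936) x3=(-1.2473, -2.2262, -2.2201)
step 18: x0=(0.8836, -0.5019, 2.2448) x1=(-0.0248, -1.3288, 1.4866) x2=(0.7394, -1.1742, 0.8726) x3=(-1.2577, -2.2549, -2.2376)

no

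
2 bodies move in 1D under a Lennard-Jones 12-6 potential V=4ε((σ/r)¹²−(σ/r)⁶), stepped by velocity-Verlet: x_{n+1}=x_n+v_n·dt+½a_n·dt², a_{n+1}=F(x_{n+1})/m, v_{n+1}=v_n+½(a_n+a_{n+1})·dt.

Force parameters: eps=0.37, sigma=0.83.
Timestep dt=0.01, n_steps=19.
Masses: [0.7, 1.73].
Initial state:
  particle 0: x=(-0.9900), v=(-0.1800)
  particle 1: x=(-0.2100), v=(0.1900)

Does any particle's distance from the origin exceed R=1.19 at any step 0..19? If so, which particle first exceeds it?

yes, particle 0

step 0: x0=(-0.9900) x1=(-0.2100)
step 1: x0=(-0.9940) x1=(-0.2072)
step 2: x0=(-1.0020) x1=(-0.2028)
step 3: x0=(-1.0129) x1=(-0.1972)
step 4: x0=(-1.0260) x1=(-0.1907)
step 5: x0=(-1.0404) x1=(-0.1837)
step 6: x0=(-1.0556) x1=(-0.1764)
step 7: x0=(-1.0713) x1=(-0.1689)
step 8: x0=(-1.0871) x1=(-0.1614)
step 9: x0=(-1.1029) x1=(-0.1538)
step 10: x0=(-1.1187) x1=(-0.1462)
step 11: x0=(-1.1344) x1=(-0.1387)
step 12: x0=(-1.1499) x1=(-0.1312)
step 13: x0=(-1.1653) x1=(-0.1239)
step 14: x0=(-1.1805) x1=(-0.1165)
step 15: x0=(-1.1956) x1=(-0.1093)
step 16: x0=(-1.2105) x1=(-0.1020)
step 17: x0=(-1.2253) x1=(-0.0949)
step 18: x0=(-1.2400) x1=(-0.0878)
step 19: x0=(-1.2545) x1=(-0.0807)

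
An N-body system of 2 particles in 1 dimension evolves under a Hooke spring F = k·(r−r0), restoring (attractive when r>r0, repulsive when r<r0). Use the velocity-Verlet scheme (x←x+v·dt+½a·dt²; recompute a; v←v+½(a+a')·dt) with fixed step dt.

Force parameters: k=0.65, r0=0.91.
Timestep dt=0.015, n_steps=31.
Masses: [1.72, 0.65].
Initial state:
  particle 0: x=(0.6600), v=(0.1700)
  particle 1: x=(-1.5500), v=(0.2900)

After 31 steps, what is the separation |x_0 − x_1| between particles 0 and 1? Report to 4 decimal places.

step 0: x0=(0.6600) x1=(-1.5500)
step 1: x0=(0.6625) x1=(-1.5455)
step 2: x0=(0.6649) x1=(-1.5407)
step 3: x0=(0.6672) x1=(-1.5356)
step 4: x0=(0.6693) x1=(-1.5303)
step 5: x0=(0.6714) x1=(-1.5246)
step 6: x0=(0.6733) x1=(-1.5187)
step 7: x0=(0.6752) x1=(-1.5124)
step 8: x0=(0.6769) x1=(-1.5059)
step 9: x0=(0.6785) x1=(-1.4991)
step 10: x0=(0.6800) x1=(-1.4920)
step 11: x0=(0.6814) x1=(-1.4846)
step 12: x0=(0.6827) x1=(-1.4769)
step 13: x0=(0.6839) x1=(-1.4690)
step 14: x0=(0.6850) x1=(-1.4608)
step 15: x0=(0.6860) x1=(-1.4523)
step 16: x0=(0.6868) x1=(-1.4435)
step 17: x0=(0.6876) x1=(-1.4344)
step 18: x0=(0.6883) x1=(-1.4251)
step 19: x0=(0.6889) x1=(-1.4155)
step 20: x0=(0.6893) x1=(-1.4056)
step 21: x0=(0.6897) x1=(-1.3955)
step 22: x0=(0.6900) x1=(-1.3851)
step 23: x0=(0.6901) x1=(-1.3744)
step 24: x0=(0.6902) x1=(-1.3635)
step 25: x0=(0.6902) x1=(-1.3524)
step 26: x0=(0.6900) x1=(-1.3409)
step 27: x0=(0.6898) x1=(-1.3292)
step 28: x0=(0.6895) x1=(-1.3173)
step 29: x0=(0.6891) x1=(-1.3051)
step 30: x0=(0.6886) x1=(-1.2927)
step 31: x0=(0.6880) x1=(-1.2800)

1.9680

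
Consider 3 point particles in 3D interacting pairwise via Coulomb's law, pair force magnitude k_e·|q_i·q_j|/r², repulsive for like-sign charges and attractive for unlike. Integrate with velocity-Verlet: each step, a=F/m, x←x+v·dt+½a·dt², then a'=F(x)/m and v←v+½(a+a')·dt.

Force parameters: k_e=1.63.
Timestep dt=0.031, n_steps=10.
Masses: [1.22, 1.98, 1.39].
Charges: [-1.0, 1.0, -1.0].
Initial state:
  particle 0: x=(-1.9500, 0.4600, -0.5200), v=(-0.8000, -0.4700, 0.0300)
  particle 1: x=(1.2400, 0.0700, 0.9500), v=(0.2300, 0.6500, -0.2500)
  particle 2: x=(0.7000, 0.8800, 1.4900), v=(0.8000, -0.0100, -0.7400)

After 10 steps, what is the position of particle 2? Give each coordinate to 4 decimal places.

step 0: x0=(-1.9500, 0.4600, -0.5200) x1=(1.2400, 0.0700, 0.9500) x2=(0.7000, 0.8800, 1.4900)
step 1: x0=(-1.9748, 0.4454, -0.5191) x1=(1.2469, 0.0904, 0.9424) x2=(0.7251, 0.8794, 1.4669)
step 2: x0=(-1.9996, 0.4308, -0.5182) x1=(1.2535, 0.1113, 0.9351) x2=(0.7507, 0.8780, 1.4433)
step 3: x0=(-2.0244, 0.4162, -0.5173) x1=(1.2597, 0.1327, 0.9281) x2=(0.7768, 0.8760, 1.4193)
step 4: x0=(-2.0492, 0.4015, -0.5165) x1=(1.2654, 0.1547, 0.9215) x2=(0.8036, 0.8731, 1.3949)
step 5: x0=(-2.0740, 0.3869, -0.5156) x1=(1.2707, 0.1773, 0.9152) x2=(0.8310, 0.8694, 1.3699)
step 6: x0=(-2.0988, 0.3722, -0.5148) x1=(1.2755, 0.2005, 0.9094) x2=(0.8591, 0.8648, 1.3444)
step 7: x0=(-2.1236, 0.3574, -0.5140) x1=(1.2798, 0.2245, 0.9040) x2=(0.8879, 0.8591, 1.3182)
step 8: x0=(-2.1483, 0.3427, -0.5133) x1=(1.2836, 0.2494, 0.8991) x2=(0.9175, 0.8523, 1.2913)
step 9: x0=(-2.1731, 0.3280, -0.5125) x1=(1.2867, 0.2751, 0.8948) x2=(0.9480, 0.8442, 1.2636)
step 10: x0=(-2.1979, 0.3132, -0.5118) x1=(1.2892, 0.3018, 0.8911) x2=(0.9794, 0.8347, 1.2350)

(0.9794, 0.8347, 1.2350)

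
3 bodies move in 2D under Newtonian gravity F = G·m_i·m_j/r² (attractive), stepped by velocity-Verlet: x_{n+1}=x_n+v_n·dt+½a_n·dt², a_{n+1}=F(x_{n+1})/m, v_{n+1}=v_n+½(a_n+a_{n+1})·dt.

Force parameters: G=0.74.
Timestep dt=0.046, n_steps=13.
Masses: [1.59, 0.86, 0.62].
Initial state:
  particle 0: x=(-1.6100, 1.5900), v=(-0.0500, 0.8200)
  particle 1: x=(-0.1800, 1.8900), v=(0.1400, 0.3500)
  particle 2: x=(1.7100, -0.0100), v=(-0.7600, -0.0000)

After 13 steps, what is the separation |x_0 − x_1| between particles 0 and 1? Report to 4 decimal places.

step 0: x0=(-1.6100, 1.5900) x1=(-0.1800, 1.8900) x2=(1.7100, -0.0100)
step 1: x0=(-1.6120, 1.6278) x1=(-0.1741, 1.9059) x2=(1.6749, -0.0099)
step 2: x0=(-1.6132, 1.6656) x1=(-0.1692, 1.9215) x2=(1.6395, -0.0096)
step 3: x0=(-1.6138, 1.7036) x1=(-0.1654, 1.9369) x2=(1.6038, -0.0090)
step 4: x0=(-1.6137, 1.7416) x1=(-0.1626, 1.9519) x2=(1.5678, -0.0082)
step 5: x0=(-1.6130, 1.7796) x1=(-0.1609, 1.9666) x2=(1.5315, -0.0072)
step 6: x0=(-1.6115, 1.8177) x1=(-0.1602, 1.9811) x2=(1.4949, -0.0059)
step 7: x0=(-1.6094, 1.8558) x1=(-0.1606, 1.9954) x2=(1.4580, -0.0044)
step 8: x0=(-1.6065, 1.8940) x1=(-0.1621, 2.0094) x2=(1.4208, -0.0027)
step 9: x0=(-1.6030, 1.9321) x1=(-0.1646, 2.0232) x2=(1.3834, -0.0006)
step 10: x0=(-1.5987, 1.9703) x1=(-0.1683, 2.0368) x2=(1.3456, 0.0017)
step 11: x0=(-1.5937, 2.0084) x1=(-0.1731, 2.0503) x2=(1.3076, 0.0043)
step 12: x0=(-1.5880, 2.0466) x1=(-0.1790, 2.0635) x2=(1.2692, 0.0072)
step 13: x0=(-1.5816, 2.0847) x1=(-0.1861, 2.0767) x2=(1.2306, 0.0103)

1.3954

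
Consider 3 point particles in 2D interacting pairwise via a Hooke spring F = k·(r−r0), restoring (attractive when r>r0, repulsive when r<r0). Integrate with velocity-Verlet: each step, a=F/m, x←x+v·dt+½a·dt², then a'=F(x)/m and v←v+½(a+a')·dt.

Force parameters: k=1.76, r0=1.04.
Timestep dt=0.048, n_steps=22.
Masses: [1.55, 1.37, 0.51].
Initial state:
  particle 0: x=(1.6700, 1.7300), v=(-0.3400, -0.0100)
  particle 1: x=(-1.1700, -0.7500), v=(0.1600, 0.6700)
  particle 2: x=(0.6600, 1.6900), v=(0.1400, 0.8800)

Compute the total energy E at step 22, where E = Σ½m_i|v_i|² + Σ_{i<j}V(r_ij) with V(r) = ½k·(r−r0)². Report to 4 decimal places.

step 0: x0=(1.6700, 1.7300) x1=(-1.1700, -0.7500) x2=(0.6600, 1.6900)
step 1: x0=(1.6510, 1.7272) x1=(-1.1575, -0.7128) x2=(0.6618, 1.7258)
step 2: x0=(1.6269, 1.7197) x1=(-1.1354, -0.6657) x2=(0.6537, 1.7489)
step 3: x0=(1.5978, 1.7079) x1=(-1.1041, -0.6088) x2=(0.6357, 1.7595)
step 4: x0=(1.5638, 1.6917) x1=(-1.0638, -0.5425) x2=(0.6083, 1.7579)
step 5: x0=(1.5253, 1.6714) x1=(-1.0148, -0.4673) x2=(0.5717, 1.7447)
step 6: x0=(1.4825, 1.6472) x1=(-0.9579, -0.3837) x2=(0.5267, 1.7208)
step 7: x0=(1.4355, 1.6195) x1=(-0.8934, -0.2924) x2=(0.4739, 1.6869)
step 8: x0=(1.3848, 1.5884) x1=(-0.8222, -0.1940) x2=(0.4144, 1.6441)
step 9: x0=(1.3306, 1.5545) x1=(-0.7448, -0.0894) x2=(0.3492, 1.5936)
step 10: x0=(1.2732, 1.5178) x1=(-0.6622, 0.0205) x2=(0.2793, 1.5366)
step 11: x0=(1.2131, 1.4790) x1=(-0.5751, 0.1349) x2=(0.2059, 1.4747)
step 12: x0=(1.1505, 1.4382) x1=(-0.4844, 0.2527) x2=(0.1302, 1.4092)
step 13: x0=(1.0859, 1.3960) x1=(-0.3910, 0.3730) x2=(0.0534, 1.3418)
step 14: x0=(1.0197, 1.3526) x1=(-0.2957, 0.4945) x2=(-0.0236, 1.2743)
step 15: x0=(0.9523, 1.3085) x1=(-0.1993, 0.6163) x2=(-0.1000, 1.2083)
step 16: x0=(0.8842, 1.2639) x1=(-0.1024, 0.7373) x2=(-0.1757, 1.1459)
step 17: x0=(0.8158, 1.2193) x1=(-0.0049, 0.8566) x2=(-0.2520, 1.0883)
step 18: x0=(0.7477, 1.1748) x1=(0.0937, 0.9743) x2=(-0.3321, 1.0346)
step 19: x0=(0.6804, 1.1305) x1=(0.1931, 1.0915) x2=(-0.4166, 0.9816)
step 20: x0=(0.6143, 1.0863) x1=(0.2920, 1.2087) x2=(-0.5039, 0.9281)
step 21: x0=(0.5497, 1.0415) x1=(0.3896, 1.3269) x2=(-0.5920, 0.8741)
step 22: x0=(0.4857, 0.9950) x1=(0.4861, 1.4468) x2=(-0.6789, 0.8205)
step 0 velocities: v0=(-0.3400, -0.0100) v1=(0.1600, 0.6700) v2=(0.1400, 0.8800)
step 0: KE=0.6172, PE=10.1166, E=10.7337
step 22 velocities: v0=(-1.3370, -0.9856) v1=(2.0019, 2.5128) v2=(-1.7779, -1.1052)
step 22: KE=10.3262, PE=0.3914, E=10.7176

10.7176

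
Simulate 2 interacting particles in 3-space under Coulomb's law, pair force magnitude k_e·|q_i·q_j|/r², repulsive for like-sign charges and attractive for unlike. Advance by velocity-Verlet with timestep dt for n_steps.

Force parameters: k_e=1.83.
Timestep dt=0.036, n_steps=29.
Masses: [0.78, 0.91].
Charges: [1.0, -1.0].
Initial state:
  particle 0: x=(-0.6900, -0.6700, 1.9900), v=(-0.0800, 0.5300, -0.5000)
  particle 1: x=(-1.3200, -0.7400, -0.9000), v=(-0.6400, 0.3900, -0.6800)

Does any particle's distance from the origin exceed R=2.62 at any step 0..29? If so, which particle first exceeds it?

step 0: x0=(-0.6900, -0.6700, 1.9900) x1=(-1.3200, -0.7400, -0.9000)
step 1: x0=(-0.6929, -0.6509, 1.9718) x1=(-1.3430, -0.7260, -0.9243)
step 2: x0=(-0.6959, -0.6319, 1.9533) x1=(-1.3660, -0.7119, -0.9484)
step 3: x0=(-0.6990, -0.6128, 1.9345) x1=(-1.3888, -0.6978, -0.9721)
step 4: x0=(-0.7021, -0.5938, 1.9153) x1=(-1.4116, -0.6838, -0.9956)
step 5: x0=(-0.7054, -0.5747, 1.8958) x1=(-1.4344, -0.6697, -1.0188)
step 6: x0=(-0.7087, -0.5557, 1.8760) x1=(-1.4571, -0.6556, -1.0417)
step 7: x0=(-0.7121, -0.5367, 1.8558) x1=(-1.4797, -0.6415, -1.0644)
step 8: x0=(-0.7155, -0.5177, 1.8354) x1=(-1.5022, -0.6274, -1.0867)
step 9: x0=(-0.7191, -0.4987, 1.8146) x1=(-1.5246, -0.6133, -1.1088)
step 10: x0=(-0.7228, -0.4797, 1.7935) x1=(-1.5470, -0.5992, -1.1306)
step 11: x0=(-0.7265, -0.4607, 1.7720) x1=(-1.5693, -0.5850, -1.1522)
step 12: x0=(-0.7303, -0.4418, 1.7503) x1=(-1.5915, -0.5709, -1.1734)
step 13: x0=(-0.7342, -0.4228, 1.7282) x1=(-1.6137, -0.5567, -1.1944)
step 14: x0=(-0.7383, -0.4039, 1.7059) x1=(-1.6358, -0.5426, -1.2152)
step 15: x0=(-0.7424, -0.3850, 1.6832) x1=(-1.6577, -0.5284, -1.2357)
step 16: x0=(-0.7466, -0.3661, 1.6602) x1=(-1.6796, -0.5142, -1.2559)
step 17: x0=(-0.7509, -0.3472, 1.6369) x1=(-1.7015, -0.5000, -1.2758)
step 18: x0=(-0.7553, -0.3284, 1.6133) x1=(-1.7232, -0.4857, -1.2955)
step 19: x0=(-0.7598, -0.3095, 1.5894) x1=(-1.7448, -0.4715, -1.3149)
step 20: x0=(-0.7644, -0.2907, 1.5652) x1=(-1.7664, -0.4573, -1.3341)
step 21: x0=(-0.7691, -0.2719, 1.5407) x1=(-1.7878, -0.4430, -1.3530)
step 22: x0=(-0.7740, -0.2531, 1.5159) x1=(-1.8092, -0.4287, -1.3716)
step 23: x0=(-0.7789, -0.2343, 1.4908) x1=(-1.8305, -0.4144, -1.3900)
step 24: x0=(-0.7839, -0.2155, 1.4653) x1=(-1.8517, -0.4001, -1.4081)
step 25: x0=(-0.7891, -0.1968, 1.4396) x1=(-1.8728, -0.3858, -1.4260)
step 26: x0=(-0.7944, -0.1781, 1.4136) x1=(-1.8938, -0.3714, -1.4436)
step 27: x0=(-0.7998, -0.1594, 1.3873) x1=(-1.9147, -0.3570, -1.4609)
step 28: x0=(-0.8053, -0.1407, 1.3606) x1=(-1.9354, -0.3426, -1.4780)
step 29: x0=(-0.8109, -0.1220, 1.3337) x1=(-1.9561, -0.3282, -1.4948)

no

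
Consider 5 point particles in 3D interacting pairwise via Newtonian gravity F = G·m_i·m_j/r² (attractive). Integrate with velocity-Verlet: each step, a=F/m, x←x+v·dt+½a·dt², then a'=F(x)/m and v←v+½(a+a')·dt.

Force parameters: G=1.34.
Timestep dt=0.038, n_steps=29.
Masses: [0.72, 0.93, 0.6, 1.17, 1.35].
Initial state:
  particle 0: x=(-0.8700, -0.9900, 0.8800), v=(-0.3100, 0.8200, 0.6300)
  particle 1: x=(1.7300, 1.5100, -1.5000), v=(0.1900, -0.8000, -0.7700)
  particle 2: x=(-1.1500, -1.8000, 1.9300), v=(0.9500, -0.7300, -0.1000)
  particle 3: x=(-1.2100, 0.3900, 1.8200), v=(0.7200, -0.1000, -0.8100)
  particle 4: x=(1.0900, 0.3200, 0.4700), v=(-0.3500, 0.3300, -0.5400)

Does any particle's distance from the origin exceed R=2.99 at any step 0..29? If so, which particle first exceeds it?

step 0: x0=(-0.8700, -0.9900, 0.8800) x1=(1.7300, 1.5100, -1.5000) x2=(-1.1500, -1.8000, 1.9300) x3=(-1.2100, 0.3900, 1.8200) x4=(1.0900, 0.3200, 0.4700)
step 1: x0=(-0.8817, -0.9586, 0.9043) x1=(1.7371, 1.4794, -1.5290) x2=(-1.1137, -1.8272, 1.9258) x3=(-1.1824, 0.3859, 1.7890) x4=(1.0765, 0.3325, 0.4495)
step 2: x0=(-0.8932, -0.9265, 0.9295) x1=(1.7439, 1.4486, -1.5575) x2=(-1.0772, -1.8533, 1.9209) x3=(-1.1543, 0.3811, 1.7574) x4=(1.0625, 0.3450, 0.4289)
step 3: x0=(-0.9046, -0.8938, 0.9554) x1=(1.7505, 1.4174, -1.5854) x2=(-1.0404, -1.8782, 1.9153) x3=(-1.1257, 0.3757, 1.7253) x4=(1.0480, 0.3575, 0.4084)
step 4: x0=(-0.9157, -0.8605, 0.9820) x1=(1.7568, 1.3859, -1.6128) x2=(-1.0034, -1.9020, 1.9090) x3=(-1.0967, 0.3695, 1.6926) x4=(1.0331, 0.3699, 0.3879)
step 5: x0=(-0.9265, -0.8263, 1.0095) x1=(1.7628, 1.3542, -1.6396) x2=(-0.9661, -1.9247, 1.9021) x3=(-1.0671, 0.3626, 1.6594) x4=(1.0177, 0.3822, 0.3674)
step 6: x0=(-0.9371, -0.7912, 1.0377) x1=(1.7685, 1.3221, -1.6659) x2=(-0.9288, -1.9462, 1.8946) x3=(-1.0370, 0.3547, 1.6255) x4=(1.0019, 0.3945, 0.3469)
step 7: x0=(-0.9473, -0.7551, 1.0667) x1=(1.7739, 1.2898, -1.6917) x2=(-0.8913, -1.9665, 1.8864) x3=(-1.0064, 0.3460, 1.5909) x4=(0.9855, 0.4067, 0.3265)
step 8: x0=(-0.9572, -0.7178, 1.0964) x1=(1.7791, 1.2572, -1.7168) x2=(-0.8536, -1.9857, 1.8777) x3=(-0.9752, 0.3363, 1.5556) x4=(0.9687, 0.4189, 0.3061)
step 9: x0=(-0.9666, -0.6791, 1.1269) x1=(1.7839, 1.2244, -1.7414) x2=(-0.8159, -2.0038, 1.8685) x3=(-0.9436, 0.3254, 1.5197) x4=(0.9514, 0.4309, 0.2858)
step 10: x0=(-0.9754, -0.6388, 1.1581) x1=(1.7884, 1.1913, -1.7654) x2=(-0.7782, -2.0208, 1.8587) x3=(-0.9115, 0.3132, 1.4829) x4=(0.9335, 0.4429, 0.2656)
step 11: x0=(-0.9837, -0.5965, 1.1899) x1=(1.7926, 1.1580, -1.7888) x2=(-0.7404, -2.0367, 1.8485) x3=(-0.8790, 0.2996, 1.4454) x4=(0.9152, 0.4547, 0.2455)
step 12: x0=(-0.9911, -0.5520, 1.2225) x1=(1.7965, 1.1245, -1.8116) x2=(-0.7025, -2.0514, 1.8379) x3=(-0.8461, 0.2843, 1.4071) x4=(0.8963, 0.4664, 0.2255)
step 13: x0=(-0.9975, -0.5047, 1.2555) x1=(1.8000, 1.0908, -1.8339) x2=(-0.6647, -2.0652, 1.8269) x3=(-0.8130, 0.2671, 1.3680) x4=(0.8769, 0.4780, 0.2057)
step 14: x0=(-1.0027, -0.4541, 1.2890) x1=(1.8033, 1.0568, -1.8555) x2=(-0.6268, -2.0778, 1.8154) x3=(-0.7798, 0.2477, 1.3283) x4=(0.8570, 0.4895, 0.1860)
step 15: x0=(-1.0060, -0.3998, 1.3224) x1=(1.8061, 1.0227, -1.8765) x2=(-0.5889, -2.0895, 1.8036) x3=(-0.7468, 0.2258, 1.2880) x4=(0.8365, 0.5008, 0.1665)
step 16: x0=(-1.0070, -0.3410, 1.3555) x1=(1.8087, 0.9884, -1.8970) x2=(-0.5510, -2.1001, 1.7915) x3=(-0.7142, 0.2010, 1.2475) x4=(0.8154, 0.5119, 0.1473)
step 17: x0=(-1.0047, -0.2773, 1.3873) x1=(1.8109, 0.9539, -1.9168) x2=(-0.5131, -2.1098, 1.7790) x3=(-0.6828, 0.1730, 1.2071) x4=(0.7937, 0.5228, 0.1283)
step 18: x0=(-0.9983, -0.2085, 1.4167) x1=(1.8127, 0.9193, -1.9360) x2=(-0.4753, -2.1185, 1.7661) x3=(-0.6529, 0.1418, 1.1675) x4=(0.7714, 0.5335, 0.1095)
step 19: x0=(-0.9867, -0.1351, 1.4426) x1=(1.8142, 0.8845, -1.9546) x2=(-0.4374, -2.1262, 1.7530) x3=(-0.6251, 0.1077, 1.1295) x4=(0.7485, 0.5439, 0.0911)
step 20: x0=(-0.9693, -0.0583, 1.4635) x1=(1.8153, 0.8496, -1.9726) x2=(-0.3996, -2.1331, 1.7395) x3=(-0.5999, 0.0714, 1.0938) x4=(0.7249, 0.5540, 0.0729)
step 21: x0=(-0.9460, 0.0204, 1.4787) x1=(1.8160, 0.8146, -1.9900) x2=(-0.3617, -2.1390, 1.7257) x3=(-0.5773, 0.0340, 1.0609) x4=(0.7007, 0.5639, 0.0552)
step 22: x0=(-0.9175, 0.0991, 1.4881) x1=(1.8164, 0.7794, -2.0068) x2=(-0.3239, -2.1440, 1.7116) x3=(-0.5568, -0.0034, 1.0308) x4=(0.6759, 0.5733, 0.0379)
step 23: x0=(-0.8844, 0.1767, 1.4920) x1=(1.8163, 0.7442, -2.0229) x2=(-0.2861, -2.1481, 1.6972) x3=(-0.5381, -0.0400, 1.0032) x4=(0.6503, 0.5824, 0.0209)
step 24: x0=(-0.8479, 0.2523, 1.4913) x1=(1.8159, 0.7088, -2.0385) x2=(-0.2483, -2.1514, 1.6824) x3=(-0.5204, -0.0752, 0.9776) x4=(0.6241, 0.5910, 0.0045)
step 25: x0=(-0.8086, 0.3255, 1.4865) x1=(1.8151, 0.6734, -2.0534) x2=(-0.2105, -2.1537, 1.6673) x3=(-0.5033, -0.1089, 0.9537) x4=(0.5973, 0.5992, -0.0115)
step 26: x0=(-0.7672, 0.3964, 1.4785) x1=(1.8140, 0.6378, -2.0678) x2=(-0.1728, -2.1552, 1.6519) x3=(-0.4865, -0.1410, 0.9308) x4=(0.5698, 0.6069, -0.0270)
step 27: x0=(-0.7241, 0.4649, 1.4676) x1=(1.8124, 0.6023, -2.0815) x2=(-0.1350, -2.1558, 1.6361) x3=(-0.4696, -0.1714, 0.9088) x4=(0.5416, 0.6141, -0.0419)
step 28: x0=(-0.6796, 0.5313, 1.4543) x1=(1.8105, 0.5666, -2.0947) x2=(-0.0974, -2.1555, 1.6200) x3=(-0.4524, -0.2002, 0.8873) x4=(0.5128, 0.6207, -0.0562)
step 29: x0=(-0.6340, 0.5956, 1.4389) x1=(1.8081, 0.5309, -2.1072) x2=(-0.0597, -2.1543, 1.6035) x3=(-0.4349, -0.2276, 0.8660) x4=(0.4833, 0.6267, -0.0698)

no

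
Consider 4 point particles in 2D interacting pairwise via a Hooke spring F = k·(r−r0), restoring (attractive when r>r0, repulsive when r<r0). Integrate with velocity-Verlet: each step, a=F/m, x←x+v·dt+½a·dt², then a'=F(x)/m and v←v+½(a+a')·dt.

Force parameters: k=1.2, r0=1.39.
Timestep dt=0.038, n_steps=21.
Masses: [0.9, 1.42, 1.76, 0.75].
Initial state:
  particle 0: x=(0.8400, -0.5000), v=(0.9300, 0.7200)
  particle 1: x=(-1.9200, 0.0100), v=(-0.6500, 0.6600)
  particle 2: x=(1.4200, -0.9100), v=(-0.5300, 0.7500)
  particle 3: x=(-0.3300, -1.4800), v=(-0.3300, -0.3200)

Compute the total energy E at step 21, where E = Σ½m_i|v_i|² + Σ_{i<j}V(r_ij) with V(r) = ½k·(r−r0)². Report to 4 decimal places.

step 0: x0=(0.8400, -0.5000) x1=(-1.9200, 0.0100) x2=(1.4200, -0.9100) x3=(-0.3300, -1.4800)
step 1: x0=(0.8734, -0.4721) x1=(-1.9423, 0.0343) x2=(1.3989, -0.8815) x3=(-0.3426, -1.4913)
step 2: x0=(0.9026, -0.4431) x1=(-1.9596, 0.0568) x2=(1.3760, -0.8530) x3=(-0.3552, -1.5006)
step 3: x0=(0.9274, -0.4129) x1=(-1.9720, 0.0777) x2=(1.3513, -0.8247) x3=(-0.3678, -1.5078)
step 4: x0=(0.9477, -0.3816) x1=(-1.9793, 0.0969) x2=(1.3248, -0.7965) x3=(-0.3803, -1.5128)
step 5: x0=(0.9635, -0.3490) x1=(-1.9816, 0.1143) x2=(1.2965, -0.7686) x3=(-0.3926, -1.5154)
step 6: x0=(0.9746, -0.3151) x1=(-1.9788, 0.1301) x2=(1.2664, -0.7410) x3=(-0.4047, -1.5155)
step 7: x0=(0.9811, -0.2800) x1=(-1.9710, 0.1441) x2=(1.2345, -0.7138) x3=(-0.4164, -1.5130)
step 8: x0=(0.9830, -0.2435) x1=(-1.9583, 0.1565) x2=(1.2008, -0.6871) x3=(-0.4279, -1.5078)
step 9: x0=(0.9804, -0.2058) x1=(-1.9408, 0.1672) x2=(1.1653, -0.6609) x3=(-0.4389, -1.4999)
step 10: x0=(0.9734, -0.1667) x1=(-1.9185, 0.1763) x2=(1.1281, -0.6352) x3=(-0.4495, -1.4893)
step 11: x0=(0.9622, -0.1264) x1=(-1.8916, 0.1840) x2=(1.0891, -0.6101) x3=(-0.4596, -1.4760)
step 12: x0=(0.9469, -0.0849) x1=(-1.8603, 0.1901) x2=(1.0484, -0.5856) x3=(-0.4691, -1.4599)
step 13: x0=(0.9278, -0.0422) x1=(-1.8248, 0.1948) x2=(1.0060, -0.5618) x3=(-0.4782, -1.4410)
step 14: x0=(0.9050, 0.0015) x1=(-1.7852, 0.1983) x2=(0.9620, -0.5385) x3=(-0.4866, -1.4196)
step 15: x0=(0.8786, 0.0462) x1=(-1.7417, 0.2005) x2=(0.9164, -0.5158) x3=(-0.4945, -1.3955)
step 16: x0=(0.8490, 0.0918) x1=(-1.6947, 0.2016) x2=(0.8694, -0.4938) x3=(-0.5018, -1.3689)
step 17: x0=(0.8164, 0.1382) x1=(-1.6444, 0.2016) x2=(0.8210, -0.4724) x3=(-0.5085, -1.3400)
step 18: x0=(0.7809, 0.1853) x1=(-1.5910, 0.2007) x2=(0.7713, -0.4515) x3=(-0.5146, -1.3088)
step 19: x0=(0.7428, 0.2330) x1=(-1.5348, 0.1990) x2=(0.7205, -0.4312) x3=(-0.5202, -1.2755)
step 20: x0=(0.7023, 0.2813) x1=(-1.4761, 0.1966) x2=(0.6687, -0.4113) x3=(-0.5252, -1.2403)
step 21: x0=(0.6596, 0.3299) x1=(-1.4153, 0.1936) x2=(0.6160, -0.3920) x3=(-0.5297, -1.2033)
step 0 velocities: v0=(0.9300, 0.7200) v1=(-0.6500, 0.6600) v2=(-0.5300, 0.7500) v3=(-0.3300, -0.3200)
step 0: KE=2.0532, PE=4.5698, E=6.6229
step 21 velocities: v0=(-1.1467, 1.2852) v1=(1.6254, -0.0844) v2=(-1.3968, 0.5021) v3=(-0.1121, 0.9929)
step 21: KE=5.5290, PE=1.0901, E=6.6191

6.6191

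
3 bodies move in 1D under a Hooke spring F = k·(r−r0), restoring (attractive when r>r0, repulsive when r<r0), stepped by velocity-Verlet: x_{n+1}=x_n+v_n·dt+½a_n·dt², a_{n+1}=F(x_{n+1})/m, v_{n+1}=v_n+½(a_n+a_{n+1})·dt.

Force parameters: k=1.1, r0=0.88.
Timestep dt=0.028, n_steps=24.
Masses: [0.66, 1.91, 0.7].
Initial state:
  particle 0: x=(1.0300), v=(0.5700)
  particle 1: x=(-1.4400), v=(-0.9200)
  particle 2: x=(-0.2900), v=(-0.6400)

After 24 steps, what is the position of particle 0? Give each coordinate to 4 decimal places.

step 0: x0=(1.0300) x1=(-1.4400) x2=(-0.2900)
step 1: x0=(1.0446) x1=(-1.4653) x2=(-0.3078)
step 2: x0=(1.0565) x1=(-1.4898) x2=(-0.3254)
step 3: x0=(1.0656) x1=(-1.5134) x2=(-0.3427)
step 4: x0=(1.0717) x1=(-1.5361) x2=(-0.3597)
step 5: x0=(1.0749) x1=(-1.5579) x2=(-0.3764)
step 6: x0=(1.0750) x1=(-1.5788) x2=(-0.3928)
step 7: x0=(1.0721) x1=(-1.5987) x2=(-0.4088)
step 8: x0=(1.0660) x1=(-1.6176) x2=(-0.4245)
step 9: x0=(1.0567) x1=(-1.6357) x2=(-0.4398)
step 10: x0=(1.0443) x1=(-1.6527) x2=(-0.4547)
step 11: x0=(1.0287) x1=(-1.6688) x2=(-0.4692)
step 12: x0=(1.0100) x1=(-1.6839) x2=(-0.4834)
step 13: x0=(0.9880) x1=(-1.6981) x2=(-0.4973)
step 14: x0=(0.9629) x1=(-1.7113) x2=(-0.5107)
step 15: x0=(0.9347) x1=(-1.7235) x2=(-0.5239)
step 16: x0=(0.9034) x1=(-1.7348) x2=(-0.5367)
step 17: x0=(0.8691) x1=(-1.7452) x2=(-0.5492)
step 18: x0=(0.8318) x1=(-1.7546) x2=(-0.5615)
step 19: x0=(0.7916) x1=(-1.7632) x2=(-0.5735)
step 20: x0=(0.7485) x1=(-1.7708) x2=(-0.5853)
step 21: x0=(0.7028) x1=(-1.7775) x2=(-0.5969)
step 22: x0=(0.6544) x1=(-1.7834) x2=(-0.6083)
step 23: x0=(0.6035) x1=(-1.7885) x2=(-0.6197)
step 24: x0=(0.5501) x1=(-1.7927) x2=(-0.6309)

(0.5501)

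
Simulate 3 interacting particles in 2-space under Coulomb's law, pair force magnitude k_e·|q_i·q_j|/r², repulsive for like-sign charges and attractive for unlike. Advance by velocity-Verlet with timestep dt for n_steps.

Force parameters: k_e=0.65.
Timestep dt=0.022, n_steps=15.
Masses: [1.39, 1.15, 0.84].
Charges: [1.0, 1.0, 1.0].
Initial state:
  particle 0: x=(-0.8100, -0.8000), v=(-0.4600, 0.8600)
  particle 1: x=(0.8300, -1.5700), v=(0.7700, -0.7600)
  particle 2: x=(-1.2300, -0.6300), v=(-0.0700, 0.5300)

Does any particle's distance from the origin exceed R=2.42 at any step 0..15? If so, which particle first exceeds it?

no

step 0: x0=(-0.8100, -0.8000) x1=(0.8300, -1.5700) x2=(-1.2300, -0.6300)
step 1: x0=(-0.8196, -0.7813) x1=(0.8470, -1.5867) x2=(-1.2324, -0.6180)
step 2: x0=(-0.8283, -0.7629) x1=(0.8641, -1.6036) x2=(-1.2367, -0.6052)
step 3: x0=(-0.8359, -0.7450) x1=(0.8814, -1.6204) x2=(-1.2428, -0.5918)
step 4: x0=(-0.8424, -0.7275) x1=(0.8987, -1.6373) x2=(-1.2509, -0.5775)
step 5: x0=(-0.8478, -0.7103) x1=(0.9162, -1.6543) x2=(-1.2608, -0.5626)
step 6: x0=(-0.8522, -0.6935) x1=(0.9337, -1.6713) x2=(-1.2727, -0.5470)
step 7: x0=(-0.8556, -0.6771) x1=(0.9514, -1.6884) x2=(-1.2864, -0.5308)
step 8: x0=(-0.8580, -0.6610) x1=(0.9691, -1.7055) x2=(-1.3018, -0.5139)
step 9: x0=(-0.8594, -0.6451) x1=(0.9869, -1.7227) x2=(-1.3190, -0.4965)
step 10: x0=(-0.8599, -0.6296) x1=(1.0049, -1.7399) x2=(-1.3377, -0.4785)
step 11: x0=(-0.8597, -0.6143) x1=(1.0229, -1.7572) x2=(-1.3579, -0.4601)
step 12: x0=(-0.8587, -0.5992) x1=(1.0409, -1.7745) x2=(-1.3794, -0.4413)
step 13: x0=(-0.8570, -0.5844) x1=(1.0591, -1.7919) x2=(-1.4022, -0.4220)
step 14: x0=(-0.8546, -0.5697) x1=(1.0773, -1.8093) x2=(-1.4261, -0.4024)
step 15: x0=(-0.8517, -0.5551) x1=(1.0957, -1.8268) x2=(-1.4511, -0.3825)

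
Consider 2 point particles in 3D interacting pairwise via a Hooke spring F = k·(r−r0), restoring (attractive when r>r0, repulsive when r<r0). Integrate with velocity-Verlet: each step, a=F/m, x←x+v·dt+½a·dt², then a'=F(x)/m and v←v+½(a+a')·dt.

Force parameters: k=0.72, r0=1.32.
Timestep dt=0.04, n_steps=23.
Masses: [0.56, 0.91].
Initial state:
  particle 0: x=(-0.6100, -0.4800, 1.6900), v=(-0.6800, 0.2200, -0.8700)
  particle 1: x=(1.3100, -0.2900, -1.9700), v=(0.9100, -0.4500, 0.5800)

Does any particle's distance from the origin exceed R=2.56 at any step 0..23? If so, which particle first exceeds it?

no

step 0: x0=(-0.6100, -0.4800, 1.6900) x1=(1.3100, -0.2900, -1.9700)
step 1: x0=(-0.6359, -0.4711, 1.6526) x1=(1.3456, -0.3081, -1.9452)
step 2: x0=(-0.6589, -0.4619, 1.6102) x1=(1.3794, -0.3263, -1.9174)
step 3: x0=(-0.6792, -0.4526, 1.5630) x1=(1.4116, -0.3446, -1.8865)
step 4: x0=(-0.6966, -0.4431, 1.5109) x1=(1.4419, -0.3631, -1.8526)
step 5: x0=(-0.7110, -0.4334, 1.4542) x1=(1.4704, -0.3816, -1.8160)
step 6: x0=(-0.7224, -0.4238, 1.3930) x1=(1.4971, -0.4001, -1.7765)
step 7: x0=(-0.7308, -0.4141, 1.3276) x1=(1.5220, -0.4187, -1.7345)
step 8: x0=(-0.7362, -0.4044, 1.2580) x1=(1.5450, -0.4372, -1.6899)
step 9: x0=(-0.7386, -0.3947, 1.1845) x1=(1.5661, -0.4558, -1.6429)
step 10: x0=(-0.7380, -0.3851, 1.1073) x1=(1.5854, -0.4742, -1.5936)
step 11: x0=(-0.7343, -0.3756, 1.0266) x1=(1.6028, -0.4927, -1.5421)
step 12: x0=(-0.7276, -0.3663, 0.9426) x1=(1.6183, -0.5110, -1.4887)
step 13: x0=(-0.7181, -0.3572, 0.8556) x1=(1.6321, -0.5292, -1.4333)
step 14: x0=(-0.7056, -0.3483, 0.7657) x1=(1.6441, -0.5473, -1.3762)
step 15: x0=(-0.6903, -0.3396, 0.6733) x1=(1.6543, -0.5652, -1.3176)
step 16: x0=(-0.6722, -0.3312, 0.5786) x1=(1.6629, -0.5829, -1.2575)
step 17: x0=(-0.6515, -0.3230, 0.4817) x1=(1.6698, -0.6005, -1.1961)
step 18: x0=(-0.6281, -0.3152, 0.3829) x1=(1.6751, -0.6179, -1.1335)
step 19: x0=(-0.6023, -0.3077, 0.2826) x1=(1.6788, -0.6351, -1.0700)
step 20: x0=(-0.5741, -0.3006, 0.1808) x1=(1.6811, -0.6521, -1.0056)
step 21: x0=(-0.5437, -0.2938, 0.0778) x1=(1.6821, -0.6689, -0.9404)
step 22: x0=(-0.5111, -0.2873, -0.0261) x1=(1.6817, -0.6854, -0.8747)
step 23: x0=(-0.4765, -0.2812, -0.1309) x1=(1.6801, -0.7018, -0.8084)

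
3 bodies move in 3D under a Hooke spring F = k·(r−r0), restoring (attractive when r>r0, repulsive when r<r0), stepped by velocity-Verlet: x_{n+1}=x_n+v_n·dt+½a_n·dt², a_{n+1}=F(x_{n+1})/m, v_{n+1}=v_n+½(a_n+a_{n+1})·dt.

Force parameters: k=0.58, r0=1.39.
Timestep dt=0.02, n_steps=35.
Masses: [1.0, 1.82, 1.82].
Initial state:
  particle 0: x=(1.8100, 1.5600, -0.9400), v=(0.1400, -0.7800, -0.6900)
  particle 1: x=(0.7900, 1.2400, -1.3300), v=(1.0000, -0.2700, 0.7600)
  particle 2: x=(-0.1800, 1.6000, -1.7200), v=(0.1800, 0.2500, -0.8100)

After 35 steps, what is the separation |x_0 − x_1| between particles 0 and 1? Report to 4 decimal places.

0.7921

step 0: x0=(1.8100, 1.5600, -0.9400) x1=(0.7900, 1.2400, -1.3300) x2=(-0.1800, 1.6000, -1.7200)
step 1: x0=(1.8127, 1.5444, -0.9538) x1=(0.8100, 1.2346, -1.3148) x2=(-0.1764, 1.6050, -1.7362)
step 2: x0=(1.8154, 1.5288, -0.9677) x1=(0.8300, 1.2292, -1.2996) x2=(-0.1727, 1.6100, -1.7524)
step 3: x0=(1.8179, 1.5133, -0.9816) x1=(0.8500, 1.2237, -1.2844) x2=(-0.1689, 1.6150, -1.7685)
step 4: x0=(1.8204, 1.4978, -0.9955) x1=(0.8700, 1.2182, -1.2692) x2=(-0.1651, 1.6201, -1.7846)
step 5: x0=(1.8228, 1.4823, -1.0095) x1=(0.8899, 1.2127, -1.2540) x2=(-0.1612, 1.6251, -1.8007)
step 6: x0=(1.8251, 1.4669, -1.0236) x1=(0.9098, 1.2072, -1.2388) x2=(-0.1573, 1.6301, -1.8168)
step 7: x0=(1.8273, 1.4515, -1.0376) x1=(0.9297, 1.2017, -1.2236) x2=(-0.1532, 1.6351, -1.8328)
step 8: x0=(1.8294, 1.4361, -1.0518) x1=(0.9495, 1.1962, -1.2085) x2=(-0.1491, 1.6401, -1.8488)
step 9: x0=(1.8315, 1.4208, -1.0659) x1=(0.9693, 1.1906, -1.1933) x2=(-0.1449, 1.6451, -1.8648)
step 10: x0=(1.8336, 1.4055, -1.0801) x1=(0.9890, 1.1850, -1.1781) x2=(-0.1406, 1.6501, -1.8807)
step 11: x0=(1.8356, 1.3903, -1.0944) x1=(1.0087, 1.1794, -1.1630) x2=(-0.1362, 1.6551, -1.8966)
step 12: x0=(1.8375, 1.3751, -1.1087) x1=(1.0282, 1.1738, -1.1478) x2=(-0.1317, 1.6601, -1.9125)
step 13: x0=(1.8395, 1.3600, -1.1231) x1=(1.0477, 1.1682, -1.1327) x2=(-0.1271, 1.6651, -1.9283)
step 14: x0=(1.8414, 1.3450, -1.1376) x1=(1.0672, 1.1626, -1.1176) x2=(-0.1225, 1.6700, -1.9441)
step 15: x0=(1.8432, 1.3300, -1.1521) x1=(1.0865, 1.1569, -1.1024) x2=(-0.1177, 1.6749, -1.9598)
step 16: x0=(1.8451, 1.3150, -1.1667) x1=(1.1058, 1.1512, -1.0873) x2=(-0.1128, 1.6798, -1.9755)
step 17: x0=(1.8469, 1.3001, -1.1813) x1=(1.1249, 1.1456, -1.0722) x2=(-0.1078, 1.6847, -1.9911)
step 18: x0=(1.8487, 1.2853, -1.1961) x1=(1.1439, 1.1399, -1.0571) x2=(-0.1027, 1.6895, -2.0067)
step 19: x0=(1.8505, 1.2706, -1.2110) x1=(1.1629, 1.1342, -1.0420) x2=(-0.0975, 1.6943, -2.0222)
step 20: x0=(1.8523, 1.2559, -1.2259) x1=(1.1817, 1.1286, -1.0269) x2=(-0.0922, 1.6991, -2.0376)
step 21: x0=(1.8541, 1.2413, -1.2410) x1=(1.2004, 1.1229, -1.0118) x2=(-0.0867, 1.7039, -2.0530)
step 22: x0=(1.8558, 1.2267, -1.2562) x1=(1.2190, 1.1172, -0.9967) x2=(-0.0811, 1.7086, -2.0684)
step 23: x0=(1.8576, 1.2122, -1.2715) x1=(1.2375, 1.1115, -0.9816) x2=(-0.0754, 1.7132, -2.0836)
step 24: x0=(1.8593, 1.1978, -1.2869) x1=(1.2558, 1.1058, -0.9665) x2=(-0.0696, 1.7179, -2.0988)
step 25: x0=(1.8610, 1.1834, -1.3025) x1=(1.2741, 1.1002, -0.9514) x2=(-0.0636, 1.7225, -2.1139)
step 26: x0=(1.8627, 1.1691, -1.3183) x1=(1.2922, 1.0945, -0.9363) x2=(-0.0576, 1.7270, -2.1290)
step 27: x0=(1.8644, 1.1549, -1.3342) x1=(1.3102, 1.0889, -0.9212) x2=(-0.0513, 1.7315, -2.1440)
step 28: x0=(1.8660, 1.1407, -1.3502) x1=(1.3281, 1.0832, -0.9061) x2=(-0.0450, 1.7359, -2.1588)
step 29: x0=(1.8676, 1.1266, -1.3665) x1=(1.3458, 1.0776, -0.8909) x2=(-0.0385, 1.7403, -2.1736)
step 30: x0=(1.8692, 1.1126, -1.3829) x1=(1.3635, 1.0720, -0.8758) x2=(-0.0319, 1.7447, -2.1884)
step 31: x0=(1.8707, 1.0986, -1.3995) x1=(1.3810, 1.0665, -0.8606) x2=(-0.0251, 1.7490, -2.2030)
step 32: x0=(1.8722, 1.0846, -1.4162) x1=(1.3984, 1.0609, -0.8454) x2=(-0.0182, 1.7532, -2.2175)
step 33: x0=(1.8736, 1.0708, -1.4332) x1=(1.4157, 1.0554, -0.8303) x2=(-0.0111, 1.7574, -2.2320)
step 34: x0=(1.8749, 1.0570, -1.4503) x1=(1.4329, 1.0499, -0.8151) x2=(-0.0039, 1.7615, -2.2463)
step 35: x0=(1.8762, 1.0432, -1.4676) x1=(1.4500, 1.0444, -0.7999) x2=(0.0035, 1.7655, -2.2606)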